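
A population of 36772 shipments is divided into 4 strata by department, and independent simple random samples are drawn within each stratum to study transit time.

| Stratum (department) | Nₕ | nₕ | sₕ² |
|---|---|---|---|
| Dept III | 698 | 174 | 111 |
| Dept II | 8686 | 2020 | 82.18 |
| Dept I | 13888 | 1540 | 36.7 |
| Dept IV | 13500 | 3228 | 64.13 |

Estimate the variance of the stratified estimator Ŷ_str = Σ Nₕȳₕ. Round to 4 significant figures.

Var(Ŷ_str) = Σₕ Nₕ²(1 − fₕ)sₕ²/nₕ.
Dept III: 698²·(1 − 174/698)·111/174 = 233324.55.
Dept II: 8686²·(1 − 2020/8686)·82.18/2020 = 2.3555911 × 10^6.
Dept I: 13888²·(1 − 1540/13888)·36.7/1540 = 4.0867839 × 10^6.
Dept IV: 13500²·(1 − 3228/13500)·64.13/3228 = 2.7549676 × 10^6.
Sum = 9.4306672 × 10^6.

9.431 × 10^6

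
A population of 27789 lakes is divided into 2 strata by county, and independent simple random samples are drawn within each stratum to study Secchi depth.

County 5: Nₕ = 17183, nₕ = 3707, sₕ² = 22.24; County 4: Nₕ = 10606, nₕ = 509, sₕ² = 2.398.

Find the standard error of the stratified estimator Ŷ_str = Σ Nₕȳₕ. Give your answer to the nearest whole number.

1376

Var(Ŷ_str) = Σₕ Nₕ²(1 − fₕ)sₕ²/nₕ.
County 5: 17183²·(1 − 3707/17183)·22.24/3707 = 1.3892237 × 10^6.
County 4: 10606²·(1 − 509/10606)·2.398/509 = 504516.5.
Sum = 1.8937402 × 10^6.
SE = √(1.8937402 × 10^6) = 1376.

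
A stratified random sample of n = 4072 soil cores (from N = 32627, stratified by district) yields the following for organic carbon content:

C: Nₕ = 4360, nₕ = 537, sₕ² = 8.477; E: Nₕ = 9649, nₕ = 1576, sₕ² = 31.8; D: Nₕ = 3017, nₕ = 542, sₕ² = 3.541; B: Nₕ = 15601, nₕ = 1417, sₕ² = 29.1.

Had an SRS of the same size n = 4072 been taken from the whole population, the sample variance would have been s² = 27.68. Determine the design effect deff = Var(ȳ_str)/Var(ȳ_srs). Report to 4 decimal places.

Var(ȳ_str) = Σ Wₕ²(1−fₕ)sₕ²/nₕ with Wₕ = Nₕ/32627:
  C: (4360/32627)²·(1−537/4360)·8.477/537 = 2.4717492 × 10^-4
  E: (9649/32627)²·(1−1576/9649)·31.8/1576 = 0.0014765015
  D: (3017/32627)²·(1−542/3017)·3.541/542 = 4.5827152 × 10^-5
  B: (15601/32627)²·(1−1417/15601)·29.1/1417 = 0.0042689396
  → Var(ȳ_str) = 0.0060384432.
Var(ȳ_srs) = (1 − 4072/32627)·27.68/4072 = 0.0059492653.
deff = 0.0060384432 / 0.0059492653 = 1.0150.

1.0150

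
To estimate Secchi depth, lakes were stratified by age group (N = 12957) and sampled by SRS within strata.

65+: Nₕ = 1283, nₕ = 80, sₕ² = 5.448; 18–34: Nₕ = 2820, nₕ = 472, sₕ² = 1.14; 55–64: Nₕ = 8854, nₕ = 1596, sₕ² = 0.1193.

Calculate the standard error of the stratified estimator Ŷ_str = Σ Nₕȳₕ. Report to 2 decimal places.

354.83

Var(Ŷ_str) = Σₕ Nₕ²(1 − fₕ)sₕ²/nₕ.
65+: 1283²·(1 − 80/1283)·5.448/80 = 105108.88.
18–34: 2820²·(1 − 472/2820)·1.14/472 = 15992.268.
55–64: 8854²·(1 − 1596/8854)·0.1193/1596 = 4803.5691.
Sum = 125904.72.
SE = √(125904.72) = 354.83.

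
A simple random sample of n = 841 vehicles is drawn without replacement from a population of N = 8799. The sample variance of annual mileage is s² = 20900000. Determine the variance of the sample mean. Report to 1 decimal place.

Under SRS without replacement, Var(ȳ) = (1 − f)·s²/n with f = n/N = 841/8799 = 0.09557904.
Var(ȳ) = (1 − 0.09557904)·20900000/841 = 0.90442096·24851.367 = 22476.098.

22476.1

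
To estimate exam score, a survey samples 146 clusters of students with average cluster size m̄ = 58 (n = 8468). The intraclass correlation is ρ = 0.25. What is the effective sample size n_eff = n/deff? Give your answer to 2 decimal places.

deff = 1 + (58 − 1)·0.25 = 1 + 14.25 = 15.25.
n_eff = 8468 / 15.25 = 555.28.

555.28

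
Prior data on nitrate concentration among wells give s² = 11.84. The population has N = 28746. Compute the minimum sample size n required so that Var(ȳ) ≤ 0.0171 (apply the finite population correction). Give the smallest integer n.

Without fpc, n₀ = s²/D = 11.84/0.0171 = 692.3977.
With fpc, (1 − n/N)·s²/n ≤ D requires n ≥ n₀/(1 + n₀/N) = 692.3977/(1 + 692.3977/28746) = 676.1124.
Rounding up, n = 677.

677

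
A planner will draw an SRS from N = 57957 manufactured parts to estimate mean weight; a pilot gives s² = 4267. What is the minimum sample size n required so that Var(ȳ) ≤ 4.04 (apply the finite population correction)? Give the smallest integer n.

Without fpc, n₀ = s²/D = 4267/4.04 = 1056.1881.
With fpc, (1 − n/N)·s²/n ≤ D requires n ≥ n₀/(1 + n₀/N) = 1056.1881/(1 + 1056.1881/57957) = 1037.2850.
Rounding up, n = 1038.

1038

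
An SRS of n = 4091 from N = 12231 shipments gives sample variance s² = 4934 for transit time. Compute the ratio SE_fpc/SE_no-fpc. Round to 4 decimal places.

0.8158

f = n/N = 4091/12231 = 0.33447797.
SE_no-fpc = √(s²/n) = 1.0982086; SE_fpc = √((1−f)s²/n) = 0.89591344.
Ratio = √(1−f) = 0.81579534.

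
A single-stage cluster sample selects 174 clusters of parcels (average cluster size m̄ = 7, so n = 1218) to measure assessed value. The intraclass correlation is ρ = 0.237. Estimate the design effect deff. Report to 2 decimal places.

deff = 1 + (7 − 1)·0.237 = 1 + 1.422 = 2.422.

2.42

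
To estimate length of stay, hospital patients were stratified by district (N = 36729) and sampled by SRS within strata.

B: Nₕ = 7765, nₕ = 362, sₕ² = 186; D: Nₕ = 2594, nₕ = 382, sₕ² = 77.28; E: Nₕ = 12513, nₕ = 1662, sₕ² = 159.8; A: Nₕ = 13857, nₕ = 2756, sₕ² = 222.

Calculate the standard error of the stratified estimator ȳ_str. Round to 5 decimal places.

0.20400

Var(ȳ_str) = Σₕ Wₕ²(1 − fₕ)sₕ²/nₕ with Wₕ = Nₕ/N, N = 36729.
B: Wₕ = 0.21141332; term = 0.21141332²·(1 − 0.04661945)·186/362 = 0.021894517.
D: Wₕ = 0.07062539; term = 0.07062539²·(1 − 0.14726291)·77.28/382 = 8.6047971 × 10^-4.
E: Wₕ = 0.34068447; term = 0.34068447²·(1 − 0.13282187)·159.8/1662 = 0.0096774014.
A: Wₕ = 0.37727681; term = 0.37727681²·(1 − 0.19888865)·222/2756 = 0.0091851631.
Sum = 0.041617561.
SE = √(0.041617561) = 0.20400.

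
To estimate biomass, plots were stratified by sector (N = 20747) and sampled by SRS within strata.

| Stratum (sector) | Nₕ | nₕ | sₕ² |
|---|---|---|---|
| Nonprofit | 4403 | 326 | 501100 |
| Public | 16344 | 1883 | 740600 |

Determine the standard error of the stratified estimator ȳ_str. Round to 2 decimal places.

Var(ȳ_str) = Σₕ Wₕ²(1 − fₕ)sₕ²/nₕ with Wₕ = Nₕ/N, N = 20747.
Nonprofit: Wₕ = 0.21222345; term = 0.21222345²·(1 − 0.07404043)·501100/326 = 64.104067.
Public: Wₕ = 0.78777655; term = 0.78777655²·(1 − 0.11521047)·740600/1883 = 215.96305.
Sum = 280.06712.
SE = √(280.06712) = 16.74.

16.74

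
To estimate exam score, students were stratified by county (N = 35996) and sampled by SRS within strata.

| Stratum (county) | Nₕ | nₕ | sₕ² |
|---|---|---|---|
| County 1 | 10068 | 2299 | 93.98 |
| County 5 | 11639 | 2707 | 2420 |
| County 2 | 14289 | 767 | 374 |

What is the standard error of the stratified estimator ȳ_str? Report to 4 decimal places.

0.3833

Var(ȳ_str) = Σₕ Wₕ²(1 − fₕ)sₕ²/nₕ with Wₕ = Nₕ/N, N = 35996.
County 1: Wₕ = 0.27969774; term = 0.27969774²·(1 − 0.22834724)·93.98/2299 = 0.0024677224.
County 5: Wₕ = 0.32334148; term = 0.32334148²·(1 − 0.23258012)·2420/2707 = 0.071727056.
County 2: Wₕ = 0.39696077; term = 0.39696077²·(1 − 0.05367765)·374/767 = 0.072712742.
Sum = 0.14690752.
SE = √(0.14690752) = 0.3833.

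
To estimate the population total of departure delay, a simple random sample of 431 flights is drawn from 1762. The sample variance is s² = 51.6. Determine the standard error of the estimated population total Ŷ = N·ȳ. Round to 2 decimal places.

Var(Ŷ) = N²·Var(ȳ) = N²·(1 − n/N)·s²/n.
f = 431/1762 = 0.24460840; Var(ȳ) = 0.75539160·51.6/431 = 0.090436674.
Var(Ŷ) = 1762² · 0.090436674 = 280773.68.
SE(Ŷ) = √(280773.68) = 529.88.

529.88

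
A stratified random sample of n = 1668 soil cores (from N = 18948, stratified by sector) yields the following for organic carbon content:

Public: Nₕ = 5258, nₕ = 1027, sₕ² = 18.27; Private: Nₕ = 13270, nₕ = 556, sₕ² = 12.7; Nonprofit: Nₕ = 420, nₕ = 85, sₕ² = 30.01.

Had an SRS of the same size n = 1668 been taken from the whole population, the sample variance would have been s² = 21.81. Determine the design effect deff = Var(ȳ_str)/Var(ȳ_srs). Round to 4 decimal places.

1.0042

Var(ȳ_str) = Σ Wₕ²(1−fₕ)sₕ²/nₕ with Wₕ = Nₕ/18948:
  Public: (5258/18948)²·(1−1027/5258)·18.27/1027 = 0.0011023131
  Private: (13270/18948)²·(1−556/13270)·12.7/556 = 0.010733845
  Nonprofit: (420/18948)²·(1−85/420)·30.01/85 = 1.3836123 × 10^-4
  → Var(ȳ_str) = 0.011974519.
Var(ȳ_srs) = (1 − 1668/18948)·21.81/1668 = 0.011924495.
deff = 0.011974519 / 0.011924495 = 1.0042.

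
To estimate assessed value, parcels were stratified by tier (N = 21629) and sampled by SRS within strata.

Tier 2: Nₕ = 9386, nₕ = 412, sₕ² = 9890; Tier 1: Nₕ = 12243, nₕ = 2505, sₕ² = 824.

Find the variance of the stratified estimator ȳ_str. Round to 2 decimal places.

4.41

Var(ȳ_str) = Σₕ Wₕ²(1 − fₕ)sₕ²/nₕ with Wₕ = Nₕ/N, N = 21629.
Tier 2: Wₕ = 0.43395441; term = 0.43395441²·(1 − 0.04389516)·9890/412 = 4.3220801.
Tier 1: Wₕ = 0.56604559; term = 0.56604559²·(1 − 0.20460671)·824/2505 = 0.083830918.
Sum = 4.405911.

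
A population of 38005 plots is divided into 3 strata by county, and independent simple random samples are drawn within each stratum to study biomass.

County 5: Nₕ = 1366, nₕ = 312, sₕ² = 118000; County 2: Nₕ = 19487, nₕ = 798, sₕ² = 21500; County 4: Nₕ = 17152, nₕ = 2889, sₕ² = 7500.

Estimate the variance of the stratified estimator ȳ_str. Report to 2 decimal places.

Var(ȳ_str) = Σₕ Wₕ²(1 − fₕ)sₕ²/nₕ with Wₕ = Nₕ/N, N = 38005.
County 5: Wₕ = 0.03594264; term = 0.03594264²·(1 − 0.22840410)·118000/312 = 0.37699644.
County 2: Wₕ = 0.51274832; term = 0.51274832²·(1 − 0.04095038)·21500/798 = 6.793368.
County 4: Wₕ = 0.45130904; term = 0.45130904²·(1 − 0.16843517)·7500/2889 = 0.43970145.
Sum = 7.6100659.

7.61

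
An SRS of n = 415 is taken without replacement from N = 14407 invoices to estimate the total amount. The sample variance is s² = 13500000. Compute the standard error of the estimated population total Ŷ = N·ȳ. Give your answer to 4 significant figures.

2.561 × 10^6

Var(Ŷ) = N²·Var(ȳ) = N²·(1 − n/N)·s²/n.
f = 415/14407 = 0.02880544; Var(ȳ) = 0.97119456·13500000/415 = 31593.076.
Var(Ŷ) = 14407² · 31593.076 = 6.557511 × 10^12.
SE(Ŷ) = √(6.557511 × 10^12) = 2.561 × 10^6.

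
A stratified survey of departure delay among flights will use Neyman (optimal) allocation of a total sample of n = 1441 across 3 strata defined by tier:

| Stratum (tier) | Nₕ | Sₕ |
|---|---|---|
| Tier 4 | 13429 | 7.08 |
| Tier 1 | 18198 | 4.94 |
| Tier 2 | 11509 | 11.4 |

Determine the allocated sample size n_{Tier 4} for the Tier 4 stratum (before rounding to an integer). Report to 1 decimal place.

433.3

Neyman allocation: nₕ = n·NₕSₕ / Σⱼ NⱼSⱼ.
Σ NⱼSⱼ = 13429·7.08 + 18198·4.94 + 11509·11.4 = 316178.04.
n_{Tier 4} = 1441·13429·7.08 / 316178.04 = 433.3.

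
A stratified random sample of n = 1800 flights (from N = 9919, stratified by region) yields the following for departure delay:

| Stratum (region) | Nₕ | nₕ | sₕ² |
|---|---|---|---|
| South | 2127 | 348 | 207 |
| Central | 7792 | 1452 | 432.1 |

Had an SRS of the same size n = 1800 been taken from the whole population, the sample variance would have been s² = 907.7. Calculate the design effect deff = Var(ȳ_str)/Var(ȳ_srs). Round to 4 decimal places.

0.4174

Var(ȳ_str) = Σ Wₕ²(1−fₕ)sₕ²/nₕ with Wₕ = Nₕ/9919:
  South: (2127/9919)²·(1−348/2127)·207/348 = 0.022876984
  Central: (7792/9919)²·(1−1452/7792)·432.1/1452 = 0.1494239
  → Var(ȳ_str) = 0.17230088.
Var(ȳ_srs) = (1 − 1800/9919)·907.7/1800 = 0.41276654.
deff = 0.17230088 / 0.41276654 = 0.4174.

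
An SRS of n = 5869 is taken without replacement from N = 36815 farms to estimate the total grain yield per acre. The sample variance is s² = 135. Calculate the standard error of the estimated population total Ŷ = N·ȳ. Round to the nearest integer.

Var(Ŷ) = N²·Var(ȳ) = N²·(1 − n/N)·s²/n.
f = 5869/36815 = 0.15941872; Var(ȳ) = 0.84058128·135/5869 = 0.019335231.
Var(Ŷ) = 36815² · 0.019335231 = 2.6205894 × 10^7.
SE(Ŷ) = √(2.6205894 × 10^7) = 5119.

5119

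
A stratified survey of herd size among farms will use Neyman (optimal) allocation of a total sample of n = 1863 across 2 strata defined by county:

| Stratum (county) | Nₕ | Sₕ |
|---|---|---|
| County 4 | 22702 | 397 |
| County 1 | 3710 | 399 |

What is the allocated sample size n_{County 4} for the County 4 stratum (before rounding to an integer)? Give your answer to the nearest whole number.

1600

Neyman allocation: nₕ = n·NₕSₕ / Σⱼ NⱼSⱼ.
Σ NⱼSⱼ = 22702·397 + 3710·399 = 1.0492984 × 10^7.
n_{County 4} = 1863·22702·397 / (1.0492984 × 10^7) = 1600.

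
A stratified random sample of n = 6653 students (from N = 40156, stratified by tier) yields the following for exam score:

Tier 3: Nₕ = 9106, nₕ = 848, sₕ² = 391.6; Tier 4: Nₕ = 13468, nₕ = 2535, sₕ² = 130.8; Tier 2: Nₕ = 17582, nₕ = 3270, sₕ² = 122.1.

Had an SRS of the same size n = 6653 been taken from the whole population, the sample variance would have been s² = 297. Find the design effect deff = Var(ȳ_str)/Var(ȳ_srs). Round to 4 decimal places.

0.8611

Var(ȳ_str) = Σ Wₕ²(1−fₕ)sₕ²/nₕ with Wₕ = Nₕ/40156:
  Tier 3: (9106/40156)²·(1−848/9106)·391.6/848 = 0.021535178
  Tier 4: (13468/40156)²·(1−2535/13468)·130.8/2535 = 0.0047116318
  Tier 2: (17582/40156)²·(1−3270/17582)·122.1/3270 = 0.005826874
  → Var(ȳ_str) = 0.032073684.
Var(ȳ_srs) = (1 − 6653/40156)·297/6653 = 0.03724536.
deff = 0.032073684 / 0.03724536 = 0.8611.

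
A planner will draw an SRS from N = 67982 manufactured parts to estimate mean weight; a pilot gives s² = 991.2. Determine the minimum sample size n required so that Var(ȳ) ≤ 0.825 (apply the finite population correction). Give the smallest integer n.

1181

Without fpc, n₀ = s²/D = 991.2/0.825 = 1201.4545.
With fpc, (1 − n/N)·s²/n ≤ D requires n ≥ n₀/(1 + n₀/N) = 1201.4545/(1 + 1201.4545/67982) = 1180.5898.
Rounding up, n = 1181.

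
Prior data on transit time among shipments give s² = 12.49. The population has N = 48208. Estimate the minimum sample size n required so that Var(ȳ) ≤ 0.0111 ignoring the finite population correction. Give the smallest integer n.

Without fpc, n₀ = s²/D = 12.49/0.0111 = 1125.2252.
Rounding up, n = 1126.

1126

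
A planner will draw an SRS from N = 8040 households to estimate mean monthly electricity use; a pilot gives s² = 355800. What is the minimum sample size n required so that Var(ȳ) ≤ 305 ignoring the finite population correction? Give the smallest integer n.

1167

Without fpc, n₀ = s²/D = 355800/305 = 1166.5574.
Rounding up, n = 1167.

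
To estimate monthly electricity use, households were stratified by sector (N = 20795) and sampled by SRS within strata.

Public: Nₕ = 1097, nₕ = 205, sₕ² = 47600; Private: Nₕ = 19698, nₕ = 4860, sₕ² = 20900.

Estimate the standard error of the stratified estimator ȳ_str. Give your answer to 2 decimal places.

1.85

Var(ȳ_str) = Σₕ Wₕ²(1 − fₕ)sₕ²/nₕ with Wₕ = Nₕ/N, N = 20795.
Public: Wₕ = 0.05275307; term = 0.05275307²·(1 − 0.18687329)·47600/205 = 0.52542015.
Private: Wₕ = 0.94724693; term = 0.94724693²·(1 − 0.24672556)·20900/4860 = 2.9066294.
Sum = 3.4320496.
SE = √(3.4320496) = 1.85.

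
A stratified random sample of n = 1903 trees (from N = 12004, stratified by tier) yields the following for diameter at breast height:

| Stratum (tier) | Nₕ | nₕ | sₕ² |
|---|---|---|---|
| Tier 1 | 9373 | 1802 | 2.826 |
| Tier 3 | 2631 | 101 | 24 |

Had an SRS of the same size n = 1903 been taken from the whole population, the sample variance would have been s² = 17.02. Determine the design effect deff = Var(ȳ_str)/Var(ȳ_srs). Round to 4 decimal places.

1.5612

Var(ȳ_str) = Σ Wₕ²(1−fₕ)sₕ²/nₕ with Wₕ = Nₕ/12004:
  Tier 1: (9373/12004)²·(1−1802/9373)·2.826/1802 = 7.7231996 × 10^-4
  Tier 3: (2631/12004)²·(1−101/2631)·24/101 = 0.010976889
  → Var(ȳ_str) = 0.011749209.
Var(ȳ_srs) = (1 − 1903/12004)·17.02/1903 = 0.0075259123.
deff = 0.011749209 / 0.0075259123 = 1.5612.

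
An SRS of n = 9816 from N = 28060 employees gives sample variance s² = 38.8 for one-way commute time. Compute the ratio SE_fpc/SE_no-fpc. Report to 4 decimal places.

0.8063

f = n/N = 9816/28060 = 0.34982181.
SE_no-fpc = √(s²/n) = 0.062870742; SE_fpc = √((1−f)s²/n) = 0.05069496.
Ratio = √(1−f) = 0.80633628.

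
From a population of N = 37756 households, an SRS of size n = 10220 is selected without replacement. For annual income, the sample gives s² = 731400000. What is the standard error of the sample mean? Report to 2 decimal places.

Under SRS without replacement, Var(ȳ) = (1 − f)·s²/n with f = n/N = 10220/37756 = 0.27068545.
Var(ȳ) = (1 − 0.27068545)·731400000/10220 = 0.72931455·71565.558 = 52193.802.
SE(ȳ) = √(52193.802) = 228.46.

228.46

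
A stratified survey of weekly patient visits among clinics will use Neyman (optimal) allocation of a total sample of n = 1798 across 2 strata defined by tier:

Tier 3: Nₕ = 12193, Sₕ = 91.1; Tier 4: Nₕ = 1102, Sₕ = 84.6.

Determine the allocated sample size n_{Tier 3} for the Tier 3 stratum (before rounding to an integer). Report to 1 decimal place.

Neyman allocation: nₕ = n·NₕSₕ / Σⱼ NⱼSⱼ.
Σ NⱼSⱼ = 12193·91.1 + 1102·84.6 = 1.2040115 × 10^6.
n_{Tier 3} = 1798·12193·91.1 / (1.2040115 × 10^6) = 1658.8.

1658.8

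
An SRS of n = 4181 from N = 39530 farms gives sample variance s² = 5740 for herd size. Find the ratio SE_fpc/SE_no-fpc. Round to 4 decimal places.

f = n/N = 4181/39530 = 0.10576777.
SE_no-fpc = √(s²/n) = 1.1716985; SE_fpc = √((1−f)s²/n) = 1.1080032.
Ratio = √(1−f) = 0.94563853.

0.9456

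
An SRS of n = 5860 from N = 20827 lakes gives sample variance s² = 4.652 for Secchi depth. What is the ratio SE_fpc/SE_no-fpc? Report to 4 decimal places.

f = n/N = 5860/20827 = 0.28136554.
SE_no-fpc = √(s²/n) = 0.028175462; SE_fpc = √((1−f)s²/n) = 0.02388499.
Ratio = √(1−f) = 0.84772311.

0.8477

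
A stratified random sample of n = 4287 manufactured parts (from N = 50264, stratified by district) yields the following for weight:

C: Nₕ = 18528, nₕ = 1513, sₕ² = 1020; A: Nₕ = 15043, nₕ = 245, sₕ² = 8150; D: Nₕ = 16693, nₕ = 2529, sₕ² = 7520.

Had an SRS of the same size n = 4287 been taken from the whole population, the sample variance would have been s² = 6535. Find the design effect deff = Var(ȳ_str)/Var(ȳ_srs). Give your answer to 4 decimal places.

Var(ȳ_str) = Σ Wₕ²(1−fₕ)sₕ²/nₕ with Wₕ = Nₕ/50264:
  C: (18528/50264)²·(1−1513/18528)·1020/1513 = 0.084121624
  A: (15043/50264)²·(1−245/15043)·8150/245 = 2.9309939
  D: (16693/50264)²·(1−2529/16693)·7520/2529 = 0.27827567
  → Var(ȳ_str) = 3.2933912.
Var(ȳ_srs) = (1 − 4287/50264)·6535/4287 = 1.3943625.
deff = 3.2933912 / 1.3943625 = 2.3619.

2.3619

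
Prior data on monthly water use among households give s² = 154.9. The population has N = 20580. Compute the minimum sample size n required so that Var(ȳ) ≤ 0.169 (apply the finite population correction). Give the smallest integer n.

878

Without fpc, n₀ = s²/D = 154.9/0.169 = 916.5680.
With fpc, (1 − n/N)·s²/n ≤ D requires n ≥ n₀/(1 + n₀/N) = 916.5680/(1 + 916.5680/20580) = 877.4875.
Rounding up, n = 878.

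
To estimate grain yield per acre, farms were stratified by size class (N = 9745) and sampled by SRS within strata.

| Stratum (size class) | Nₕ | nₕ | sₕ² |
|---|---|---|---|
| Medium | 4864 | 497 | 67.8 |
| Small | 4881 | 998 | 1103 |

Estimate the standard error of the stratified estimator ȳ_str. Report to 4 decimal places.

0.5011

Var(ȳ_str) = Σₕ Wₕ²(1 − fₕ)sₕ²/nₕ with Wₕ = Nₕ/N, N = 9745.
Medium: Wₕ = 0.49912776; term = 0.49912776²·(1 − 0.10217928)·67.8/497 = 0.030513103.
Small: Wₕ = 0.50087224; term = 0.50087224²·(1 − 0.20446630)·1103/998 = 0.22057561.
Sum = 0.25108871.
SE = √(0.25108871) = 0.5011.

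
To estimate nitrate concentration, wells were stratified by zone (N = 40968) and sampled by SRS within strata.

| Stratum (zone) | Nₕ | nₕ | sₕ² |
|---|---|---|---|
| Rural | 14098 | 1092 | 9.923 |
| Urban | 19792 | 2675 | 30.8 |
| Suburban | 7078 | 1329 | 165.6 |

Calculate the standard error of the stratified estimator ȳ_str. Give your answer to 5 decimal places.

Var(ȳ_str) = Σₕ Wₕ²(1 − fₕ)sₕ²/nₕ with Wₕ = Nₕ/N, N = 40968.
Rural: Wₕ = 0.34412224; term = 0.34412224²·(1 − 0.07745780)·9.923/1092 = 9.9273214 × 10^-4.
Urban: Wₕ = 0.48310877; term = 0.48310877²·(1 − 0.13515562)·30.8/2675 = 0.0023240996.
Suburban: Wₕ = 0.17276899; term = 0.17276899²·(1 − 0.18776491)·165.6/1329 = 0.0030209859.
Sum = 0.0063378176.
SE = √(0.0063378176) = 0.07961.

0.07961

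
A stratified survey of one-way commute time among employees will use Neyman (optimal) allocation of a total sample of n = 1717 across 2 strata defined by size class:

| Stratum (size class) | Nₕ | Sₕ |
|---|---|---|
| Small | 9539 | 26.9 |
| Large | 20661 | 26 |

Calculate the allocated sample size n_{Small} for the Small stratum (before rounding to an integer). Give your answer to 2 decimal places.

Neyman allocation: nₕ = n·NₕSₕ / Σⱼ NⱼSⱼ.
Σ NⱼSⱼ = 9539·26.9 + 20661·26 = 793785.1.
n_{Small} = 1717·9539·26.9 / 793785.1 = 555.04.

555.04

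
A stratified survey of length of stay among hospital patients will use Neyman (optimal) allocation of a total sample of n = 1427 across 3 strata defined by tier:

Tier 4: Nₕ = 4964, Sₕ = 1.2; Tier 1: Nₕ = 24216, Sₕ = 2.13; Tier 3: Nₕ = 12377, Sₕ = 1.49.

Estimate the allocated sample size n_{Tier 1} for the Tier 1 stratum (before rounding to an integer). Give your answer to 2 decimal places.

968.76

Neyman allocation: nₕ = n·NₕSₕ / Σⱼ NⱼSⱼ.
Σ NⱼSⱼ = 4964·1.2 + 24216·2.13 + 12377·1.49 = 75978.61.
n_{Tier 1} = 1427·24216·2.13 / 75978.61 = 968.76.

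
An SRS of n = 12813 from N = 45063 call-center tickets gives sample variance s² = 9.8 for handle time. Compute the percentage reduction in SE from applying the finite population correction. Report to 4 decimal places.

f = n/N = 12813/45063 = 0.28433526.
SE_no-fpc = √(s²/n) = 0.027655889; SE_fpc = √((1−f)s²/n) = 0.023396044.
Ratio = √(1−f) = 0.84596970. Reduction = 100·(1 − 0.84596970) = 15.4030%.

15.4030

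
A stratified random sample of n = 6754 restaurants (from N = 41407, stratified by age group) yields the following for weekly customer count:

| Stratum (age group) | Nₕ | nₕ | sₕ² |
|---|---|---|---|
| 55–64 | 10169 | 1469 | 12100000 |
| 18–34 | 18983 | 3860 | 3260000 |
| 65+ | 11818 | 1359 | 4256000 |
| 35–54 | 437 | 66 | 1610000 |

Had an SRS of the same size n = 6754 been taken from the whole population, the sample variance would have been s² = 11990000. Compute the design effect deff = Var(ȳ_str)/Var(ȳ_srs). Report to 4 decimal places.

Var(ȳ_str) = Σ Wₕ²(1−fₕ)sₕ²/nₕ with Wₕ = Nₕ/41407:
  55–64: (10169/41407)²·(1−1469/10169)·12100000/1469 = 425.02409
  18–34: (18983/41407)²·(1−3860/18983)·3260000/3860 = 141.41177
  65+: (11818/41407)²·(1−1359/11818)·4256000/1359 = 225.77132
  35–54: (437/41407)²·(1−66/437)·1610000/66 = 2.3066928
  → Var(ȳ_str) = 794.51387.
Var(ȳ_srs) = (1 − 6754/41407)·11990000/6754 = 1485.6797.
deff = 794.51387 / 1485.6797 = 0.5348.

0.5348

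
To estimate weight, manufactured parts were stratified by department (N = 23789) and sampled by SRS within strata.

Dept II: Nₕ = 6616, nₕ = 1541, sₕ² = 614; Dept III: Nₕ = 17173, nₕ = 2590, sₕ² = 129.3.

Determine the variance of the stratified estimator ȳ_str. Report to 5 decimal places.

0.04573

Var(ȳ_str) = Σₕ Wₕ²(1 − fₕ)sₕ²/nₕ with Wₕ = Nₕ/N, N = 23789.
Dept II: Wₕ = 0.27811173; term = 0.27811173²·(1 − 0.23292019)·614/1541 = 0.02363986.
Dept III: Wₕ = 0.72188827; term = 0.72188827²·(1 − 0.15081814)·129.3/2590 = 0.022092224.
Sum = 0.045732084.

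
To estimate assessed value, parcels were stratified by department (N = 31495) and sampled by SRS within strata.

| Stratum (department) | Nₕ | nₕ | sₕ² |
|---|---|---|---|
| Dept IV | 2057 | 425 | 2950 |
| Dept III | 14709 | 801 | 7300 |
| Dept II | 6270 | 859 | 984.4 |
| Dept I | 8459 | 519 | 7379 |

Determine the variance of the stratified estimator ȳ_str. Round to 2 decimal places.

2.90

Var(ȳ_str) = Σₕ Wₕ²(1 − fₕ)sₕ²/nₕ with Wₕ = Nₕ/N, N = 31495.
Dept IV: Wₕ = 0.06531195; term = 0.06531195²·(1 − 0.20661157)·2950/425 = 0.023491152.
Dept III: Wₕ = 0.46702651; term = 0.46702651²·(1 − 0.05445646)·7300/801 = 1.8795546.
Dept II: Wₕ = 0.19907922; term = 0.19907922²·(1 − 0.13700159)·984.4/859 = 0.039195868.
Dept I: Wₕ = 0.26858231; term = 0.26858231²·(1 − 0.06135477)·7379/519 = 0.96268999.
Sum = 2.9049316.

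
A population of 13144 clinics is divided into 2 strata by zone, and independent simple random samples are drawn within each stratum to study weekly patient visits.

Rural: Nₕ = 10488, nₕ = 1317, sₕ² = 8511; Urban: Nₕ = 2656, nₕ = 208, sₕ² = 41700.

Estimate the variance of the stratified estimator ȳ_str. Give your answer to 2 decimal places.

Var(ȳ_str) = Σₕ Wₕ²(1 − fₕ)sₕ²/nₕ with Wₕ = Nₕ/N, N = 13144.
Rural: Wₕ = 0.79793061; term = 0.79793061²·(1 − 0.12557208)·8511/1317 = 3.5979.
Urban: Wₕ = 0.20206939; term = 0.20206939²·(1 − 0.07831325)·41700/208 = 7.5449628.
Sum = 11.142863.

11.14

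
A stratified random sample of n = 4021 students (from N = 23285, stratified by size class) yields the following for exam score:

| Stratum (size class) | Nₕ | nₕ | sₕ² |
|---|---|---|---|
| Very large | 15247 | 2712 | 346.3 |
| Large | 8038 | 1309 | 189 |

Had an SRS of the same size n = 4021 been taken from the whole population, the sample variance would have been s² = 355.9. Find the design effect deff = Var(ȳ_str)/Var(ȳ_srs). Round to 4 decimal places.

0.8114

Var(ȳ_str) = Σ Wₕ²(1−fₕ)sₕ²/nₕ with Wₕ = Nₕ/23285:
  Very large: (15247/23285)²·(1−2712/15247)·346.3/2712 = 0.045011041
  Large: (8038/23285)²·(1−1309/8038)·189/1309 = 0.014403506
  → Var(ȳ_str) = 0.059414547.
Var(ȳ_srs) = (1 − 4021/23285)·355.9/4021 = 0.073225803.
deff = 0.059414547 / 0.073225803 = 0.8114.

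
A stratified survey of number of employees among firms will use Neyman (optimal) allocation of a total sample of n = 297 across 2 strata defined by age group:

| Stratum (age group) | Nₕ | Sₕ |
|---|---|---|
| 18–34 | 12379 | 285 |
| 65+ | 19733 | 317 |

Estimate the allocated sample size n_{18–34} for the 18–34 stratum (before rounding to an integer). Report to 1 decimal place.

Neyman allocation: nₕ = n·NₕSₕ / Σⱼ NⱼSⱼ.
Σ NⱼSⱼ = 12379·285 + 19733·317 = 9.783376 × 10^6.
n_{18–34} = 297·12379·285 / (9.783376 × 10^6) = 107.1.

107.1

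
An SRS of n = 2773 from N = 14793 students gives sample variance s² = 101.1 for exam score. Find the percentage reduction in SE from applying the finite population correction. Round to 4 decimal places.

f = n/N = 2773/14793 = 0.18745353.
SE_no-fpc = √(s²/n) = 0.19094164; SE_fpc = √((1−f)s²/n) = 0.17211739.
Ratio = √(1−f) = 0.90141360. Reduction = 100·(1 − 0.90141360) = 9.8586%.

9.8586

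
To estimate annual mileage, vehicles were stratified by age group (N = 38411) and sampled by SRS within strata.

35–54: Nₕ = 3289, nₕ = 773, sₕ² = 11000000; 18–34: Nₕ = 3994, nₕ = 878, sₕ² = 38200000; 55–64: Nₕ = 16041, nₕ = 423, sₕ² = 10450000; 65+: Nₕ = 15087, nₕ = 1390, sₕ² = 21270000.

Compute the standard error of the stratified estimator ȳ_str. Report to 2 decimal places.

82.37

Var(ȳ_str) = Σₕ Wₕ²(1 − fₕ)sₕ²/nₕ with Wₕ = Nₕ/N, N = 38411.
35–54: Wₕ = 0.08562651; term = 0.08562651²·(1 − 0.23502584)·11000000/773 = 79.813522.
18–34: Wₕ = 0.10398063; term = 0.10398063²·(1 − 0.21982974)·38200000/878 = 366.99752.
55–64: Wₕ = 0.41761475; term = 0.41761475²·(1 − 0.02636993)·10450000/423 = 4194.8994.
65+: Wₕ = 0.39277811; term = 0.39277811²·(1 − 0.09213230)·21270000/1390 = 2143.2351.
Sum = 6784.9455.
SE = √(6784.9455) = 82.37.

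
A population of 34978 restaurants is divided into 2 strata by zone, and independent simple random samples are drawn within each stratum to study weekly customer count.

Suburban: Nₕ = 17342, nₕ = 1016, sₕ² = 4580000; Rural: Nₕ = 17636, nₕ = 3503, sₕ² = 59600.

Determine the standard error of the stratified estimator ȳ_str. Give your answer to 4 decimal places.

32.3520

Var(ȳ_str) = Σₕ Wₕ²(1 − fₕ)sₕ²/nₕ with Wₕ = Nₕ/N, N = 34978.
Suburban: Wₕ = 0.49579736; term = 0.49579736²·(1 − 0.05858609)·4580000/1016 = 1043.1837.
Rural: Wₕ = 0.50420264; term = 0.50420264²·(1 − 0.19862781)·59600/3503 = 3.4661761.
Sum = 1046.6499.
SE = √(1046.6499) = 32.3520.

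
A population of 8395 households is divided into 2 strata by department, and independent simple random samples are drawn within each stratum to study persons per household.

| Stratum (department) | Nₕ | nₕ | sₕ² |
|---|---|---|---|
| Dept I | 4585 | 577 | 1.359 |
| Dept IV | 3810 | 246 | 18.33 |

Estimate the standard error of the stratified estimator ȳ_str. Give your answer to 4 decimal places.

Var(ȳ_str) = Σₕ Wₕ²(1 − fₕ)sₕ²/nₕ with Wₕ = Nₕ/N, N = 8395.
Dept I: Wₕ = 0.54615843; term = 0.54615843²·(1 − 0.12584515)·1.359/577 = 6.141427 × 10^-4.
Dept IV: Wₕ = 0.45384157; term = 0.45384157²·(1 − 0.06456693)·18.33/246 = 0.014356502.
Sum = 0.014970645.
SE = √(0.014970645) = 0.1224.

0.1224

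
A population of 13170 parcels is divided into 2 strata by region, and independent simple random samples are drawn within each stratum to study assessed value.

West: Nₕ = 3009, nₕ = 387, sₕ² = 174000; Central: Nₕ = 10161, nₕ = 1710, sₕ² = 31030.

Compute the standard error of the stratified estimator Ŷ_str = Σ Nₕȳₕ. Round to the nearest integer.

71453

Var(Ŷ_str) = Σₕ Nₕ²(1 − fₕ)sₕ²/nₕ.
West: 3009²·(1 − 387/3009)·174000/387 = 3.5472611 × 10^9.
Central: 10161²·(1 − 1710/10161)·31030/1710 = 1.5582252 × 10^9.
Sum = 5.1054863 × 10^9.
SE = √(5.1054863 × 10^9) = 71453.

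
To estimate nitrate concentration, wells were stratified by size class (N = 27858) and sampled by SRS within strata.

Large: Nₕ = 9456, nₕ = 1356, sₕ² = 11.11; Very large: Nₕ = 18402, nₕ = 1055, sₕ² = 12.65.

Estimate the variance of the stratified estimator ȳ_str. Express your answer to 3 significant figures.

0.00574

Var(ȳ_str) = Σₕ Wₕ²(1 − fₕ)sₕ²/nₕ with Wₕ = Nₕ/N, N = 27858.
Large: Wₕ = 0.33943571; term = 0.33943571²·(1 − 0.14340102)·11.11/1356 = 8.0862466 × 10^-4.
Very large: Wₕ = 0.66056429; term = 0.66056429²·(1 − 0.05733072)·12.65/1055 = 0.0049320515.
Sum = 0.0057406762.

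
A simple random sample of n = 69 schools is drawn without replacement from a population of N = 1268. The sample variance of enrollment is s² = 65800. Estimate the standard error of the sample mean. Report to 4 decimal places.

30.0288

Under SRS without replacement, Var(ȳ) = (1 − f)·s²/n with f = n/N = 69/1268 = 0.05441640.
Var(ȳ) = (1 − 0.05441640)·65800/69 = 0.94558360·953.62319 = 901.73044.
SE(ȳ) = √(901.73044) = 30.0288.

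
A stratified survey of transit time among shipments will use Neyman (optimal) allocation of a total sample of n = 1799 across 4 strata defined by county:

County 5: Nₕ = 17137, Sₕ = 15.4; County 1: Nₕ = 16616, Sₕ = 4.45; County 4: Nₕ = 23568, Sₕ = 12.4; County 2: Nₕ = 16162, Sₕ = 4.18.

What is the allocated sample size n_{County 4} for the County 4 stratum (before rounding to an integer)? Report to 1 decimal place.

Neyman allocation: nₕ = n·NₕSₕ / Σⱼ NⱼSⱼ.
Σ NⱼSⱼ = 17137·15.4 + 16616·4.45 + 23568·12.4 + 16162·4.18 = 697651.36.
n_{County 4} = 1799·23568·12.4 / 697651.36 = 753.6.

753.6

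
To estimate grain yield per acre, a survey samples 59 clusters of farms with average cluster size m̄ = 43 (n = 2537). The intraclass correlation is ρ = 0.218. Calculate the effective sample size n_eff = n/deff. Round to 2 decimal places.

deff = 1 + (43 − 1)·0.218 = 1 + 9.156 = 10.156.
n_eff = 2537 / 10.156 = 249.80.

249.80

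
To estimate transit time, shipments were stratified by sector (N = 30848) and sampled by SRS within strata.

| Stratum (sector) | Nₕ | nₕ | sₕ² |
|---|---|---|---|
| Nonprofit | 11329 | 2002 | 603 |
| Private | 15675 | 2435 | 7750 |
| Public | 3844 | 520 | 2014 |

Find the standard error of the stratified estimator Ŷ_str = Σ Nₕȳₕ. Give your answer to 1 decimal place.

27237.0

Var(Ŷ_str) = Σₕ Nₕ²(1 − fₕ)sₕ²/nₕ.
Nonprofit: 11329²·(1 − 2002/11329)·603/2002 = 3.1826347 × 10^7.
Private: 15675²·(1 − 2435/15675)·7750/2435 = 6.6053871 × 10^8.
Public: 3844²·(1 − 520/3844)·2014/520 = 4.948807 × 10^7.
Sum = 7.4185313 × 10^8.
SE = √(7.4185313 × 10^8) = 27237.0.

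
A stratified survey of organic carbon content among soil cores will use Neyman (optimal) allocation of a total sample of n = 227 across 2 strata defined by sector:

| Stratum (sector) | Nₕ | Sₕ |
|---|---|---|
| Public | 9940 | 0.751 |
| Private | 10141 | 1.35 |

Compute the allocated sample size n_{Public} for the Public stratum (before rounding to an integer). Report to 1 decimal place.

Neyman allocation: nₕ = n·NₕSₕ / Σⱼ NⱼSⱼ.
Σ NⱼSⱼ = 9940·0.751 + 10141·1.35 = 21155.29.
n_{Public} = 227·9940·0.751 / 21155.29 = 80.1.

80.1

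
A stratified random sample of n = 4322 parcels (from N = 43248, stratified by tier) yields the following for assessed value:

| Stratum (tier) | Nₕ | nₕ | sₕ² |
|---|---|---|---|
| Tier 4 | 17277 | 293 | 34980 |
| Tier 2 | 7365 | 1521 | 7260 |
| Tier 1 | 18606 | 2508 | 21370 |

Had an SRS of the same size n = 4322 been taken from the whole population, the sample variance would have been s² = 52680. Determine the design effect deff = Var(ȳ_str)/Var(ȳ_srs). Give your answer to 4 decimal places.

Var(ȳ_str) = Σ Wₕ²(1−fₕ)sₕ²/nₕ with Wₕ = Nₕ/43248:
  Tier 4: (17277/43248)²·(1−293/17277)·34980/293 = 18.729597
  Tier 2: (7365/43248)²·(1−1521/7365)·7260/1521 = 0.10983944
  Tier 1: (18606/43248)²·(1−2508/18606)·21370/2508 = 1.3644885
  → Var(ȳ_str) = 20.203925.
Var(ȳ_srs) = (1 − 4322/43248)·52680/4322 = 10.97071.
deff = 20.203925 / 10.97071 = 1.8416.

1.8416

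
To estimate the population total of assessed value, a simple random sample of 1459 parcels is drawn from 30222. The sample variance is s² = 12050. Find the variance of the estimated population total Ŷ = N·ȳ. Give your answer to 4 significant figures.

7.179 × 10^9

Var(Ŷ) = N²·Var(ȳ) = N²·(1 − n/N)·s²/n.
f = 1459/30222 = 0.04827609; Var(ȳ) = 0.95172391·12050/1459 = 7.8603654.
Var(Ŷ) = 30222² · 7.8603654 = 7.1794163 × 10^9.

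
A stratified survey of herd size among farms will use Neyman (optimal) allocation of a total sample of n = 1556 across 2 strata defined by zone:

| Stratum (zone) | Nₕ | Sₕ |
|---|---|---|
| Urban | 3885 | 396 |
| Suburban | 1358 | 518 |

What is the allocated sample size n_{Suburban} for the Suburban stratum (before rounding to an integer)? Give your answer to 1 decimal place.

Neyman allocation: nₕ = n·NₕSₕ / Σⱼ NⱼSⱼ.
Σ NⱼSⱼ = 3885·396 + 1358·518 = 2.241904 × 10^6.
n_{Suburban} = 1556·1358·518 / (2.241904 × 10^6) = 488.2.

488.2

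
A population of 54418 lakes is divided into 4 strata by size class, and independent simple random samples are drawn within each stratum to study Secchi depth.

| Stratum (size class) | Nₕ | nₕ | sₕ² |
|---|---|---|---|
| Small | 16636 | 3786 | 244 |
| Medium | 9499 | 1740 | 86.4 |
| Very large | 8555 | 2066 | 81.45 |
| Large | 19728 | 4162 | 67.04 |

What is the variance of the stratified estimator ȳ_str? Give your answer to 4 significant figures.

Var(ȳ_str) = Σₕ Wₕ²(1 − fₕ)sₕ²/nₕ with Wₕ = Nₕ/N, N = 54418.
Small: Wₕ = 0.30570767; term = 0.30570767²·(1 − 0.22757874)·244/3786 = 0.0046523899.
Medium: Wₕ = 0.17455621; term = 0.17455621²·(1 − 0.18317718)·86.4/1740 = 0.0012358421.
Very large: Wₕ = 0.15720901; term = 0.15720901²·(1 − 0.24149620)·81.45/2066 = 7.3904929 × 10^-4.
Large: Wₕ = 0.36252711; term = 0.36252711²·(1 − 0.21096918)·67.04/4162 = 0.0016703476.
Sum = 0.0082976289.

0.008298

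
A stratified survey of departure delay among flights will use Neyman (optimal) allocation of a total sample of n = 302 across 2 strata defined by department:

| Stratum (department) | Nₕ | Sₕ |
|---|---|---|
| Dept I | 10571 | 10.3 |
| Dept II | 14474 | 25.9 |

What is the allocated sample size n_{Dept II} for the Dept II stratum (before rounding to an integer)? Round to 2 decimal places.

234.03

Neyman allocation: nₕ = n·NₕSₕ / Σⱼ NⱼSⱼ.
Σ NⱼSⱼ = 10571·10.3 + 14474·25.9 = 483757.9.
n_{Dept II} = 302·14474·25.9 / 483757.9 = 234.03.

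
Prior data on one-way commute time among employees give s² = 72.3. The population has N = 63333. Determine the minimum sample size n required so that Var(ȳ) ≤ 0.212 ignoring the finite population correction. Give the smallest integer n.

Without fpc, n₀ = s²/D = 72.3/0.212 = 341.0377.
Rounding up, n = 342.

342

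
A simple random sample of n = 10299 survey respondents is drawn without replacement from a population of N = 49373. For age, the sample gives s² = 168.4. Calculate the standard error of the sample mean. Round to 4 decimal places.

0.1138

Under SRS without replacement, Var(ȳ) = (1 − f)·s²/n with f = n/N = 10299/49373 = 0.20859579.
Var(ȳ) = (1 − 0.20859579)·168.4/10299 = 0.79140421·0.016351102 = 0.012940331.
SE(ȳ) = √(0.012940331) = 0.1138.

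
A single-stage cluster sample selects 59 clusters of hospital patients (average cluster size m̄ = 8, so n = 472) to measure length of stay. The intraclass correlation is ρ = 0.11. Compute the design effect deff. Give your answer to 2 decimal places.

1.77

deff = 1 + (8 − 1)·0.11 = 1 + 0.77 = 1.77.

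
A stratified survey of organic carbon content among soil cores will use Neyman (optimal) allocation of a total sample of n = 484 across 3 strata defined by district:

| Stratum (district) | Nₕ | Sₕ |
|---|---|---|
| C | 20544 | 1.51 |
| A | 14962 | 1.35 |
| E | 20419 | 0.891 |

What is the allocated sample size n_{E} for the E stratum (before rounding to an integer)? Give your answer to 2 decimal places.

126.86

Neyman allocation: nₕ = n·NₕSₕ / Σⱼ NⱼSⱼ.
Σ NⱼSⱼ = 20544·1.51 + 14962·1.35 + 20419·0.891 = 69413.469.
n_{E} = 484·20419·0.891 / 69413.469 = 126.86.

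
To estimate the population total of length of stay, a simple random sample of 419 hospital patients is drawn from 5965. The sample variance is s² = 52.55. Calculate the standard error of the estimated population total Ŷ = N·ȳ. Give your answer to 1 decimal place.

Var(Ŷ) = N²·Var(ȳ) = N²·(1 − n/N)·s²/n.
f = 419/5965 = 0.07024308; Var(ȳ) = 0.92975692·52.55/419 = 0.11660794.
Var(Ŷ) = 5965² · 0.11660794 = 4.1490533 × 10^6.
SE(Ŷ) = √(4.1490533 × 10^6) = 2036.9.

2036.9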